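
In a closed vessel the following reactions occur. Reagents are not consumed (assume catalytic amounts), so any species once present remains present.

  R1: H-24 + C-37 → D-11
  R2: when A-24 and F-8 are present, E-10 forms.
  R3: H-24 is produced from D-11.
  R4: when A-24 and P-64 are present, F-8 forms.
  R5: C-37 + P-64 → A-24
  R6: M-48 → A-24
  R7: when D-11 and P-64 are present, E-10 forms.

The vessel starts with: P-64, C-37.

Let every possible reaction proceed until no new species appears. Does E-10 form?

C-37 and P-64 present → A-24 forms (R5).
A-24 and P-64 present → F-8 forms (R4).
A-24 and F-8 present → E-10 forms (R2).

Yes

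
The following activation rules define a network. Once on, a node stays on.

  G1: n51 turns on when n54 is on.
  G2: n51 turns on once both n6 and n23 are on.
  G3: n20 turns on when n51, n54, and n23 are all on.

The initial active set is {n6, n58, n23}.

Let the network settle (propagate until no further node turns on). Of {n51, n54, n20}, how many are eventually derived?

G2: n6 and n23 on → n51 on.
n51: reached.
No rule produces n54, and it is not given.
n20 would need n51, n54, and n23 (G3), but n54 never turns on.
Reached: n51 — 1 of the 3.

1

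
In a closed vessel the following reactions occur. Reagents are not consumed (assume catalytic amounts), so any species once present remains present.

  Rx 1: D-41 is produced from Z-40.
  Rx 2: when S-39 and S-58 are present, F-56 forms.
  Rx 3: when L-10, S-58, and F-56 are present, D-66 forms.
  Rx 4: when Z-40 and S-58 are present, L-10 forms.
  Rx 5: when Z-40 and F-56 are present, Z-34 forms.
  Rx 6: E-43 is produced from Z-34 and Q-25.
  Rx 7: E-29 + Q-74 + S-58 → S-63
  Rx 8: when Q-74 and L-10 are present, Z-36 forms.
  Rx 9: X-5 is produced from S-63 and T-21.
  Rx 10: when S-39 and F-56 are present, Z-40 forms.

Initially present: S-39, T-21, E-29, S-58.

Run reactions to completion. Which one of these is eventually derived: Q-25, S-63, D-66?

S-39 and S-58 present → F-56 forms (Rx 2).
S-39 and F-56 present → Z-40 forms (Rx 10).
Z-40 and S-58 present → L-10 forms (Rx 4).
L-10, S-58, and F-56 present → D-66 forms (Rx 3).
S-63 would need E-29, Q-74, and S-58 (Rx 7), but Q-74 never forms. No rule produces Q-25, and it is not given.

D-66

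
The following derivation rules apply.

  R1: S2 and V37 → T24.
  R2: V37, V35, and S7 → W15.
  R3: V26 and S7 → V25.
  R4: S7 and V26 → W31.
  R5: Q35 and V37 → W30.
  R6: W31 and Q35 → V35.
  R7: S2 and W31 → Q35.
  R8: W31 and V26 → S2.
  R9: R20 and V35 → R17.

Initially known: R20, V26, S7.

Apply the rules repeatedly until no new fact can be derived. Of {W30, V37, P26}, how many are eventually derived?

0

W30 would need Q35 and V37 (R5), but V37 is never established.
No rule produces V37, and it is not given.
No rule produces P26, and it is not given.
None of the 3 are reached.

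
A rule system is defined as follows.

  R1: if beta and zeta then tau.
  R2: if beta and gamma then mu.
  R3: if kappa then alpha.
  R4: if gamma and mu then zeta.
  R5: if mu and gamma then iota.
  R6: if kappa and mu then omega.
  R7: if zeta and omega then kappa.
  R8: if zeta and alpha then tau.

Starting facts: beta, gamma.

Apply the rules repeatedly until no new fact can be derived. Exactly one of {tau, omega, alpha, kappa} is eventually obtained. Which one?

tau

From beta and gamma, R2 gives mu.
From gamma and mu, R4 gives zeta.
From beta and zeta, R1 gives tau.
alpha would need kappa (R3), but kappa is never established. omega would need kappa and mu (R6), but kappa is never established. kappa would need zeta and omega (R7), but omega is never established.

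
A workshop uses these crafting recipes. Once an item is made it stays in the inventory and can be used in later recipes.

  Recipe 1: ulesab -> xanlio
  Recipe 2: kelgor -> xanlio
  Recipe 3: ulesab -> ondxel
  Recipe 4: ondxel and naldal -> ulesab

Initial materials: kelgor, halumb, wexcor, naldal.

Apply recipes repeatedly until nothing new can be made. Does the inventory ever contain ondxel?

No

ondxel would need ulesab (Recipe 3), but ulesab is never obtained.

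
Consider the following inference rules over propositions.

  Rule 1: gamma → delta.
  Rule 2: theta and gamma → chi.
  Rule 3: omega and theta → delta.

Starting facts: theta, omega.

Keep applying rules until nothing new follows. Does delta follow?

Yes

omega and theta hold, so delta follows (Rule 3).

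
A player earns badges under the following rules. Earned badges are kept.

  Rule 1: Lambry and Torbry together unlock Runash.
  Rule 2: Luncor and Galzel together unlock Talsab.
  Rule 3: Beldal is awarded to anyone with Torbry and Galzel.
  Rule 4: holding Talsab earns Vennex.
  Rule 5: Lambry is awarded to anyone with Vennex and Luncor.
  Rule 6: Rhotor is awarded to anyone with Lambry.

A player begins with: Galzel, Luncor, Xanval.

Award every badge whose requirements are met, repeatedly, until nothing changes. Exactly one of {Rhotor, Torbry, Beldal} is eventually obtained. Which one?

Rhotor

With Luncor and Galzel, Talsab is earned (Rule 2).
With Talsab, Vennex is earned (Rule 4).
With Vennex and Luncor, Lambry is earned (Rule 5).
With Lambry, Rhotor is earned (Rule 6).
No rule produces Torbry, and it is not given. Beldal would need Torbry and Galzel (Rule 3), but Torbry is never earned.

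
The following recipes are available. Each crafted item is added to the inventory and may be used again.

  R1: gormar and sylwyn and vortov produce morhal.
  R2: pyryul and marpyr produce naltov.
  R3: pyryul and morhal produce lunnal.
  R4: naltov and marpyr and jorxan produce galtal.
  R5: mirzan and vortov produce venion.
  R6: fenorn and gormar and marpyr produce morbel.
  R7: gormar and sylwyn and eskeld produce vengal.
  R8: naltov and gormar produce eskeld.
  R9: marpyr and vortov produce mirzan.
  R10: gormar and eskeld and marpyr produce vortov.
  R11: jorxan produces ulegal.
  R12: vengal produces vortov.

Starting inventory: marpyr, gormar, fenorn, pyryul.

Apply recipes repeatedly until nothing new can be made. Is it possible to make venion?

pyryul and marpyr → naltov (R2).
Using R8, naltov and gormar make eskeld.
Using R10, gormar, eskeld, and marpyr make vortov.
marpyr and vortov → mirzan (R9).
Using R5, mirzan and vortov make venion.

Yes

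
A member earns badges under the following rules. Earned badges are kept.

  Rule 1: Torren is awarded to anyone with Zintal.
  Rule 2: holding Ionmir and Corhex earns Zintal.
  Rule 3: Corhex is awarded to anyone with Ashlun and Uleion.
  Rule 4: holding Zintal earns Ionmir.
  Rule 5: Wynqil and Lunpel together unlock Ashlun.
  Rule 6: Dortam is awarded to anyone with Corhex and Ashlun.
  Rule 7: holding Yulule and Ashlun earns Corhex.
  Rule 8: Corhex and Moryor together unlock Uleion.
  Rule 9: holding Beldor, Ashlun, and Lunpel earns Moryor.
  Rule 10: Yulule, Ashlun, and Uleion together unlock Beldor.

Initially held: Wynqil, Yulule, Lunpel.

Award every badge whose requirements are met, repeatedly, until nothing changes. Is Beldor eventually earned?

No

Beldor would need Yulule, Ashlun, and Uleion (Rule 10), but Uleion is never earned.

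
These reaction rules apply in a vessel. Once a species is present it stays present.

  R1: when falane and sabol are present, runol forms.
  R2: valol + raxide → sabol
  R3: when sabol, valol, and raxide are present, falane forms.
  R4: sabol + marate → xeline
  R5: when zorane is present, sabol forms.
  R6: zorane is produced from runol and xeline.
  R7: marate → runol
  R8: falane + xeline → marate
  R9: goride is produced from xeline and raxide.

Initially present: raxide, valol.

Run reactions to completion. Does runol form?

Yes

valol and raxide present → sabol forms (R2).
sabol, valol, and raxide present → falane forms (R3).
falane and sabol present → runol forms (R1).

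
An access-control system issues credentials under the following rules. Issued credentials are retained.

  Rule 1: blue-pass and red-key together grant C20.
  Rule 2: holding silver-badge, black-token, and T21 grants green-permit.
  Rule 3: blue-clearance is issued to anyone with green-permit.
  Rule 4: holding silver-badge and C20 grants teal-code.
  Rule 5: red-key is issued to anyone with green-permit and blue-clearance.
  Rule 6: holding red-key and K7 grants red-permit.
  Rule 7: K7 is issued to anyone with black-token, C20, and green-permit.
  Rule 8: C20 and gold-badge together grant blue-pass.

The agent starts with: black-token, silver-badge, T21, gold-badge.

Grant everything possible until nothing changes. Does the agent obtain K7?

K7 would need black-token, C20, and green-permit (Rule 7), but C20 is never granted.

No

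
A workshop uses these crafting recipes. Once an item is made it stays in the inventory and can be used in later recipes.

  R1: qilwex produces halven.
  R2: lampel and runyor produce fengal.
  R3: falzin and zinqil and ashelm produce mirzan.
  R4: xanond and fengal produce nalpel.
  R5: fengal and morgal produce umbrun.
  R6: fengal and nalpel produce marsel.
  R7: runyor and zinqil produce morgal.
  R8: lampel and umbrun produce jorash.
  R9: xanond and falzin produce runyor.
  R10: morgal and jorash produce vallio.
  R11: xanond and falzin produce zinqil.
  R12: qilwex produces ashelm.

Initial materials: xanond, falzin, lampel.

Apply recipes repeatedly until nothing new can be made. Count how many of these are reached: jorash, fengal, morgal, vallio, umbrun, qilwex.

5

Using R11, xanond and falzin make zinqil.
xanond and falzin → runyor (R9).
lampel and runyor → fengal (R2).
Using R7, runyor and zinqil make morgal.
Using R5, fengal and morgal make umbrun.
Using R8, lampel and umbrun make jorash.
morgal and jorash → vallio (R10).
jorash: reached.
fengal: reached.
morgal: reached.
vallio: reached.
umbrun: reached.
No rule produces qilwex, and it is not given.
Reached: jorash, fengal, morgal, vallio, and umbrun — 5 of the 6.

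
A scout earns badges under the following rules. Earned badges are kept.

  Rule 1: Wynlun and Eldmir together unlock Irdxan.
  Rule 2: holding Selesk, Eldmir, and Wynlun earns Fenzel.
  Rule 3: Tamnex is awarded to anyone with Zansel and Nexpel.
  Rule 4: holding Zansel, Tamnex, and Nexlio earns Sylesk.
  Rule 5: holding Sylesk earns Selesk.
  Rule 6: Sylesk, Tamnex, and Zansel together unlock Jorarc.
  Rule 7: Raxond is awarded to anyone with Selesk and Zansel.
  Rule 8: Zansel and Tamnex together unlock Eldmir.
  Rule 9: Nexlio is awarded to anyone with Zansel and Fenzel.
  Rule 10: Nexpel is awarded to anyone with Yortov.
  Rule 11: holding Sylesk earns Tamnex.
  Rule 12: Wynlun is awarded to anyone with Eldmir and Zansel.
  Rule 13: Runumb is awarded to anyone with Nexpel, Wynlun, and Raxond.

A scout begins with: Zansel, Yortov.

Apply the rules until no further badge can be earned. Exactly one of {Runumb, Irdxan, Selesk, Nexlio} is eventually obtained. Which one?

Irdxan

With Yortov, Nexpel is earned (Rule 10).
With Zansel and Nexpel, Tamnex is earned (Rule 3).
With Zansel and Tamnex, Eldmir is earned (Rule 8).
With Eldmir and Zansel, Wynlun is earned (Rule 12).
With Wynlun and Eldmir, Irdxan is earned (Rule 1).
Runumb would need Nexpel, Wynlun, and Raxond (Rule 13), but Raxond is never earned. Nexlio would need Zansel and Fenzel (Rule 9), but Fenzel is never earned. Selesk would need Sylesk (Rule 5), but Sylesk is never earned.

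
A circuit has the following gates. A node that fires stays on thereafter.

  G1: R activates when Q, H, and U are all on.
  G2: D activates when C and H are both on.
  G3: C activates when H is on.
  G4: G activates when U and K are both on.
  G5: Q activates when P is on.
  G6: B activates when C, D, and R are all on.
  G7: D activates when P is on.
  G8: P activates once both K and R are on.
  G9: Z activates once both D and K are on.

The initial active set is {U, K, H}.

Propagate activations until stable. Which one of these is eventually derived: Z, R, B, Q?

H is on, so C activates (G3).
C and H are on, so D activates (G2).
G9: D and K on → Z on.
R would need Q, H, and U (G1), but Q never turns on. B would need C, D, and R (G6), but R never turns on. Q would need P (G5), but P never turns on.

Z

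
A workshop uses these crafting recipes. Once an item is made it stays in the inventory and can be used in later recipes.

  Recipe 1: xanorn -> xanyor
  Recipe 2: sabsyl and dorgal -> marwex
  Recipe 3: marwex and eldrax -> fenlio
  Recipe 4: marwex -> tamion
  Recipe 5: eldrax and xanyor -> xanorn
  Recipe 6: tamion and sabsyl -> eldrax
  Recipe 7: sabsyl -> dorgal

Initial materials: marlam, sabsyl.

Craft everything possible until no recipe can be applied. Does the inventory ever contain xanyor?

xanyor would need xanorn (Recipe 1), but xanorn is never obtained.

No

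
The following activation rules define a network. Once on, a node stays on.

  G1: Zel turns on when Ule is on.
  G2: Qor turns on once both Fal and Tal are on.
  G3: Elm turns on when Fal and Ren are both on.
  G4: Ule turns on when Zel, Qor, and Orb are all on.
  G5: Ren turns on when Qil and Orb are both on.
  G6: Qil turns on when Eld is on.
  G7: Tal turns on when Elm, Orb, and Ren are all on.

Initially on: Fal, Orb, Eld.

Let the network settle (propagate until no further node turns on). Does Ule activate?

No

Ule would need Zel, Qor, and Orb (G4), but Zel never turns on.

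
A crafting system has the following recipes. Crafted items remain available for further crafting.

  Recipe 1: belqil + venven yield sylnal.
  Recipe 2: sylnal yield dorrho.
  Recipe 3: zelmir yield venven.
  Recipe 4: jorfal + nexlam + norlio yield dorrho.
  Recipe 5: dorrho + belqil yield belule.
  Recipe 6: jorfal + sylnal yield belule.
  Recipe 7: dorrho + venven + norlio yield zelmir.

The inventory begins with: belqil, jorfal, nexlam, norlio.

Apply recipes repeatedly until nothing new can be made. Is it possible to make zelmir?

zelmir would need dorrho, venven, and norlio (Recipe 7), but venven is never obtained.

No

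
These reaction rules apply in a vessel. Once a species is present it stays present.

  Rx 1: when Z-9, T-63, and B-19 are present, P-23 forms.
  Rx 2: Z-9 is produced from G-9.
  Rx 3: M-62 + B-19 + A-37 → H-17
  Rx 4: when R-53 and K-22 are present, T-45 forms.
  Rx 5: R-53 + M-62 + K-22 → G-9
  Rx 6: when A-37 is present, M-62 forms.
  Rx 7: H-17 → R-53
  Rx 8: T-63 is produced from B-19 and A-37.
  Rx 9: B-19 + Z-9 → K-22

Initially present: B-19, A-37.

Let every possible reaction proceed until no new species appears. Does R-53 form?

A-37 present → M-62 forms (Rx 6).
M-62, B-19, and A-37 present → H-17 forms (Rx 3).
H-17 present → R-53 forms (Rx 7).

Yes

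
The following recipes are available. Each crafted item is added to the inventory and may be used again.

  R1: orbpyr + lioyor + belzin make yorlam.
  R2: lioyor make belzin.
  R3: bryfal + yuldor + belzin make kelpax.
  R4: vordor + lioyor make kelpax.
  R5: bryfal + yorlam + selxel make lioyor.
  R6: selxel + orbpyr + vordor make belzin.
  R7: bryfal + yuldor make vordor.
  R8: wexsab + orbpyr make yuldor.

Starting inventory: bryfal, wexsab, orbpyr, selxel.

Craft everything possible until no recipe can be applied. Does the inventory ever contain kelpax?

Using R8, wexsab and orbpyr make yuldor.
bryfal + yuldor → vordor (R7).
Using R6, selxel, orbpyr, and vordor make belzin.
Using R3, bryfal, yuldor, and belzin make kelpax.

Yes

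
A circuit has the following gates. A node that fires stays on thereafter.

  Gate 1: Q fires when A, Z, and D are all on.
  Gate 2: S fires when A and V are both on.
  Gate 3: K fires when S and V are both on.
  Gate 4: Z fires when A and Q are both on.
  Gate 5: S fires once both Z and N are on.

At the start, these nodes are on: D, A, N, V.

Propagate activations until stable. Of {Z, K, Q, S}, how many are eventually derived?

Gate 2: A and V on → S on.
Gate 3: S and V on → K on.
Z would need A and Q (Gate 4), but Q never turns on.
K: reached.
Q would need A, Z, and D (Gate 1), but Z never turns on.
S: reached.
Reached: K and S — 2 of the 4.

2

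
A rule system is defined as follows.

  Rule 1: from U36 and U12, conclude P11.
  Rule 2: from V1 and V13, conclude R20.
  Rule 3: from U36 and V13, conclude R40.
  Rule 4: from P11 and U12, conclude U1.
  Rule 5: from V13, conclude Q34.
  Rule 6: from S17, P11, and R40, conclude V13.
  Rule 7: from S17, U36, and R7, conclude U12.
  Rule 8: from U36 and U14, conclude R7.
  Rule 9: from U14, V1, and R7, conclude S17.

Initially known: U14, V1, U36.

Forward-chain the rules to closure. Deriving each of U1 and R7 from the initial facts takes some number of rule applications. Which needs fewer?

R7

R7: U36 and U14 hold, so R7 follows (Rule 8). [1 rule application]
U1: From U36 and U14, Rule 8 gives R7. From U14, V1, and R7, Rule 9 gives S17. From S17, U36, and R7, Rule 7 gives U12. U36 and U12 hold, so P11 follows (Rule 1). From P11 and U12, Rule 4 gives U1. [5 rule applications]
R7 needs fewer.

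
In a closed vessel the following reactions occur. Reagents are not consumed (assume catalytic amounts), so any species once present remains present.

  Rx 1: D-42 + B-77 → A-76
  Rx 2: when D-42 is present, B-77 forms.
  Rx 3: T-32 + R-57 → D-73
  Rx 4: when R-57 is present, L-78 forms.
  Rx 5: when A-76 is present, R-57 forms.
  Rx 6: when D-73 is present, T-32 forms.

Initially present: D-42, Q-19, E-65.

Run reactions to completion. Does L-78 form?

Yes

D-42 present → B-77 forms (Rx 2).
D-42 and B-77 present → A-76 forms (Rx 1).
A-76 present → R-57 forms (Rx 5).
R-57 present → L-78 forms (Rx 4).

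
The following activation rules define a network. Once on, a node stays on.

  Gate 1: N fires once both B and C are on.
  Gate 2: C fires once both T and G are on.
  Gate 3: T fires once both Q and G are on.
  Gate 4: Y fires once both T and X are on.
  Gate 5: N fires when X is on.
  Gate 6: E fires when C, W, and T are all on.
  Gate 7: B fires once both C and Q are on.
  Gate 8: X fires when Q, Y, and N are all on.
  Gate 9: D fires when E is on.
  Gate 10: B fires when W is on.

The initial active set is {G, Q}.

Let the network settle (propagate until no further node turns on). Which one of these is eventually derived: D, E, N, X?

Gate 3: Q and G on → T on.
T and G are on, so C fires (Gate 2).
C and Q are on, so B fires (Gate 7).
B and C are on, so N fires (Gate 1).
D would need E (Gate 9), but E never turns on. X would need Q, Y, and N (Gate 8), but Y never turns on. E would need C, W, and T (Gate 6), but W never turns on.

N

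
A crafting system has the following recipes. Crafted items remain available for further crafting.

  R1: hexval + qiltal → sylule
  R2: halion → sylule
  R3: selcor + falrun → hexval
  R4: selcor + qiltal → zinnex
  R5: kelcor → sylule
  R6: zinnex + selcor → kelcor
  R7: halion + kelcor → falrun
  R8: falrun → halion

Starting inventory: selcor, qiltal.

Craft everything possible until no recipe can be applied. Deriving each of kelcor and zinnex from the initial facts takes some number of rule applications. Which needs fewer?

zinnex: selcor + qiltal → zinnex (R4). [1 rule application]
kelcor: Using R4, selcor and qiltal make zinnex. zinnex + selcor → kelcor (R6). [2 rule applications]
zinnex needs fewer.

zinnex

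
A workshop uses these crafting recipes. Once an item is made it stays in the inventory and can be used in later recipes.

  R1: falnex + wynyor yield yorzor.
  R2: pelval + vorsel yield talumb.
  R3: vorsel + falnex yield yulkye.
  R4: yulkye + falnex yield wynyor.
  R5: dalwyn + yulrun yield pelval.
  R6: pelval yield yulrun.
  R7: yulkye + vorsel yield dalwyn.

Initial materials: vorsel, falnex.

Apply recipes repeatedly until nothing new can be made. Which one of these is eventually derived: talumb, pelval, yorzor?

Using R3, vorsel and falnex make yulkye.
yulkye + falnex → wynyor (R4).
Using R1, falnex and wynyor make yorzor.
pelval would need dalwyn and yulrun (R5), but yulrun is never obtained. talumb would need pelval and vorsel (R2), but pelval is never obtained.

yorzor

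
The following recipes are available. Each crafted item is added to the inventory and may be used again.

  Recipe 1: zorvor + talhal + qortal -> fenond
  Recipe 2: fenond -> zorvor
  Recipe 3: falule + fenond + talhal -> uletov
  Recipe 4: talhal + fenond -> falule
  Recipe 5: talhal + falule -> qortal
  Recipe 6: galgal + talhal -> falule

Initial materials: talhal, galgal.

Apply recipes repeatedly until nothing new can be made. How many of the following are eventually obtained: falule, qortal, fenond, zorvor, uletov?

2

Using Recipe 6, galgal and talhal make falule.
Using Recipe 5, talhal and falule make qortal.
falule: reached.
qortal: reached.
fenond would need zorvor, talhal, and qortal (Recipe 1), but zorvor is never obtained.
zorvor would need fenond (Recipe 2), but fenond is never obtained.
uletov would need falule, fenond, and talhal (Recipe 3), but fenond is never obtained.
Reached: falule and qortal — 2 of the 5.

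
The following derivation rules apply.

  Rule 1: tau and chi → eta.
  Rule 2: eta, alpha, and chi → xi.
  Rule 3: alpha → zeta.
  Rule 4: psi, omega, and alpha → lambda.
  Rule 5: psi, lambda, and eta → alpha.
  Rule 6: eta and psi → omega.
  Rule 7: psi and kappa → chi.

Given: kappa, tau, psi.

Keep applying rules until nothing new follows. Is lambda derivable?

lambda would need psi, omega, and alpha (Rule 4), but alpha is never established.

No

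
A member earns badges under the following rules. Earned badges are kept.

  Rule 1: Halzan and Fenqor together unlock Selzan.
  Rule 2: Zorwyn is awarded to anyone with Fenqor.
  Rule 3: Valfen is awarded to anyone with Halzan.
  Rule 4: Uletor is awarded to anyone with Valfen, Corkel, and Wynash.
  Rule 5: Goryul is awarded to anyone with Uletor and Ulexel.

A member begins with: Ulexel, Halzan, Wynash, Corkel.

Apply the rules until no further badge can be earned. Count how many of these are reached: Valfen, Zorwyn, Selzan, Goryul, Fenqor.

2

With Halzan, Valfen is earned (Rule 3).
With Valfen, Corkel, and Wynash, Uletor is earned (Rule 4).
With Uletor and Ulexel, Goryul is earned (Rule 5).
Valfen: reached.
Zorwyn would need Fenqor (Rule 2), but Fenqor is never earned.
Selzan would need Halzan and Fenqor (Rule 1), but Fenqor is never earned.
Goryul: reached.
No rule produces Fenqor, and it is not given.
Reached: Valfen and Goryul — 2 of the 5.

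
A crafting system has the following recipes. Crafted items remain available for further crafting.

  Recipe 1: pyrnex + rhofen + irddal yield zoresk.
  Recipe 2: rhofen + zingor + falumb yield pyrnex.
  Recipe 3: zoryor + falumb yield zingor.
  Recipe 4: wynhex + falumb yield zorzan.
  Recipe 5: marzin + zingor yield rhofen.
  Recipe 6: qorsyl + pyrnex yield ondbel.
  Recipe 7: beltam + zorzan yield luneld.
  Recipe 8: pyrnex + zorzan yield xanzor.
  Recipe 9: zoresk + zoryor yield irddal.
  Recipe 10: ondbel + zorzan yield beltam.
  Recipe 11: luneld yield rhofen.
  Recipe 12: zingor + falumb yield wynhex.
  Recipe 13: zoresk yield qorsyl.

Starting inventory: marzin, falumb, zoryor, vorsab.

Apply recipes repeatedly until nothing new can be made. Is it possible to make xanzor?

zoryor + falumb → zingor (Recipe 3).
marzin + zingor → rhofen (Recipe 5).
Using Recipe 12, zingor and falumb make wynhex.
Using Recipe 4, wynhex and falumb make zorzan.
rhofen + zingor + falumb → pyrnex (Recipe 2).
pyrnex + zorzan → xanzor (Recipe 8).

Yes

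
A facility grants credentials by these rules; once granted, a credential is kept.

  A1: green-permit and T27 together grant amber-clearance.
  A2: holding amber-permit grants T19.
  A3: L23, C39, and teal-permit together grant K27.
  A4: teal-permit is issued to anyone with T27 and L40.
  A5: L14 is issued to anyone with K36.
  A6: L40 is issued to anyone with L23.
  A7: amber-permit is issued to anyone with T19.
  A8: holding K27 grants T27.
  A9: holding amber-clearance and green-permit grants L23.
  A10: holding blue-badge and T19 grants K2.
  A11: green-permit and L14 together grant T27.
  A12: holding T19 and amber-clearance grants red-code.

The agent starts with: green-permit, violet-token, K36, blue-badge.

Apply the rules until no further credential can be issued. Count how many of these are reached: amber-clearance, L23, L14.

Holding K36 grants L14 (A5).
Holding green-permit and L14 grants T27 (A11).
Holding green-permit and T27 grants amber-clearance (A1).
Holding amber-clearance and green-permit grants L23 (A9).
amber-clearance: reached.
L23: reached.
L14: reached.
All 3 are reached.

3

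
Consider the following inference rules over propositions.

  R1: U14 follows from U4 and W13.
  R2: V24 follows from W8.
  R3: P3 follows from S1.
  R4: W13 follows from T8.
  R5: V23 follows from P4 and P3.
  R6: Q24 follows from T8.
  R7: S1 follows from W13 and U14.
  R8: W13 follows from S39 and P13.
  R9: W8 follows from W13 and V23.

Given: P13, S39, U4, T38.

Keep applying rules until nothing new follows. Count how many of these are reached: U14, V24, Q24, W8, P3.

2

From S39 and P13, R8 gives W13.
From U4 and W13, R1 gives U14.
W13 and U14 hold, so S1 follows (R7).
S1 holds, so P3 follows (R3).
U14: reached.
V24 would need W8 (R2), but W8 is never established.
Q24 would need T8 (R6), but T8 is never established.
W8 would need W13 and V23 (R9), but V23 is never established.
P3: reached.
Reached: U14 and P3 — 2 of the 5.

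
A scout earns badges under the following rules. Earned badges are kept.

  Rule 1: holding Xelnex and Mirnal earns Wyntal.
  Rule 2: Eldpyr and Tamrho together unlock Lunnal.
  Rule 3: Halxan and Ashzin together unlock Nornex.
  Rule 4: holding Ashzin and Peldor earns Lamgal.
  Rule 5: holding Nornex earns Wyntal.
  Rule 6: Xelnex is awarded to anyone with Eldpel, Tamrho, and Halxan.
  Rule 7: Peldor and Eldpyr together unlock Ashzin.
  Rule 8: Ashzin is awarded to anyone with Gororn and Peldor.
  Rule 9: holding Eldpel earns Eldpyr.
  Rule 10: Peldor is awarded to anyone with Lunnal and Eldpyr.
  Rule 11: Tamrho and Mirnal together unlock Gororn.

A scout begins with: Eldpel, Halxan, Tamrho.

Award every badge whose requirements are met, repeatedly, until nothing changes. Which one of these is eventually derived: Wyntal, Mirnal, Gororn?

Wyntal

With Eldpel, Eldpyr is earned (Rule 9).
With Eldpyr and Tamrho, Lunnal is earned (Rule 2).
With Lunnal and Eldpyr, Peldor is earned (Rule 10).
With Peldor and Eldpyr, Ashzin is earned (Rule 7).
With Halxan and Ashzin, Nornex is earned (Rule 3).
With Nornex, Wyntal is earned (Rule 5).
No rule produces Mirnal, and it is not given. Gororn would need Tamrho and Mirnal (Rule 11), but Mirnal is never earned.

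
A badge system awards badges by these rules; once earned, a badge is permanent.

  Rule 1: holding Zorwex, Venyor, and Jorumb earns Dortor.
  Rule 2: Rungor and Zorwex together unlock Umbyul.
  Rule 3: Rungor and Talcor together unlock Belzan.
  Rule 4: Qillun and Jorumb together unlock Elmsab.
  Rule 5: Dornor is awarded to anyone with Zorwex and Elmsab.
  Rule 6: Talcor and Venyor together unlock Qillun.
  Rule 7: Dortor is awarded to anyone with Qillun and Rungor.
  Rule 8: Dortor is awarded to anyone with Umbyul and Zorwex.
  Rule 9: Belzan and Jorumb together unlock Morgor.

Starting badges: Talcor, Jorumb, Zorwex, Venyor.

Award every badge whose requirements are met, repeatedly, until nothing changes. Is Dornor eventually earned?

With Talcor and Venyor, Qillun is earned (Rule 6).
With Qillun and Jorumb, Elmsab is earned (Rule 4).
With Zorwex and Elmsab, Dornor is earned (Rule 5).

Yes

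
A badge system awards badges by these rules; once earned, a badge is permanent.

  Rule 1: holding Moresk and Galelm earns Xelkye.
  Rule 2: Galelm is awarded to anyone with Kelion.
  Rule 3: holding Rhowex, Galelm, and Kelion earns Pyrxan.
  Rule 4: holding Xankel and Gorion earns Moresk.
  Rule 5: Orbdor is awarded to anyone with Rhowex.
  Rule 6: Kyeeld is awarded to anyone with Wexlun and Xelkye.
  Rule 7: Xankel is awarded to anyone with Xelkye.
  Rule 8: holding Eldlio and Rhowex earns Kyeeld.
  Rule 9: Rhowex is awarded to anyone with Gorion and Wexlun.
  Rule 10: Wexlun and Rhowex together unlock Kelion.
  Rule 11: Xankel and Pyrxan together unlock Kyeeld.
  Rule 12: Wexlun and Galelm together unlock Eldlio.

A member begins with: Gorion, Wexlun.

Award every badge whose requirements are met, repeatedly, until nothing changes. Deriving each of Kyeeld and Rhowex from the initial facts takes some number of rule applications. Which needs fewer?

Rhowex

Rhowex: With Gorion and Wexlun, Rhowex is earned (Rule 9). [1 rule application]
Kyeeld: With Gorion and Wexlun, Rhowex is earned (Rule 9). With Wexlun and Rhowex, Kelion is earned (Rule 10). With Kelion, Galelm is earned (Rule 2). With Wexlun and Galelm, Eldlio is earned (Rule 12). With Eldlio and Rhowex, Kyeeld is earned (Rule 8). [5 rule applications]
Rhowex needs fewer.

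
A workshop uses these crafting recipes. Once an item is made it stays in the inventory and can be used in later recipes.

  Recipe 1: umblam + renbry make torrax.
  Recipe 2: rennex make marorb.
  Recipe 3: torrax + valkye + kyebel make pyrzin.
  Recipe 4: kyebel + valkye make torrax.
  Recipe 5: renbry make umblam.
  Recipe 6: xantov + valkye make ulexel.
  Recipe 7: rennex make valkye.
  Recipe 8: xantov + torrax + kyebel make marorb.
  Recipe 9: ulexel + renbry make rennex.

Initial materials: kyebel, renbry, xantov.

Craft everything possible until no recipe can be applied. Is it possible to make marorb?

Yes

renbry → umblam (Recipe 5).
Using Recipe 1, umblam and renbry make torrax.
xantov + torrax + kyebel → marorb (Recipe 8).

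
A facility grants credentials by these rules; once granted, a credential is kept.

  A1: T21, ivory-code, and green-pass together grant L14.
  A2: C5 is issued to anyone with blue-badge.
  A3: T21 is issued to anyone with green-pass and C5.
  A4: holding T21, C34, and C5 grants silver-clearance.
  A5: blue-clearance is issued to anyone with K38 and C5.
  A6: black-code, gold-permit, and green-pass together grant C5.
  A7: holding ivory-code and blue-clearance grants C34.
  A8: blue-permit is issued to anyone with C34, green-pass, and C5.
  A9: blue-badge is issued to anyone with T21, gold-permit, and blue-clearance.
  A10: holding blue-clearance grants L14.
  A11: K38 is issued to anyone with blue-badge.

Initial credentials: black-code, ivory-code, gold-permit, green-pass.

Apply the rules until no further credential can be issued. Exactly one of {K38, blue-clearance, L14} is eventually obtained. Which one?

L14

Holding black-code, gold-permit, and green-pass grants C5 (A6).
Holding green-pass and C5 grants T21 (A3).
Holding T21, ivory-code, and green-pass grants L14 (A1).
K38 would need blue-badge (A11), but blue-badge is never granted. blue-clearance would need K38 and C5 (A5), but K38 is never granted.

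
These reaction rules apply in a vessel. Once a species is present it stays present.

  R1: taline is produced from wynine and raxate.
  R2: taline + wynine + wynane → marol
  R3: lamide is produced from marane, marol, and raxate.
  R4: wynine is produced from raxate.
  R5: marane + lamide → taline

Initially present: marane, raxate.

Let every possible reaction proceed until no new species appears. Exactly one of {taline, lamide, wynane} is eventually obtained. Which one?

taline

raxate present → wynine forms (R4).
wynine and raxate present → taline forms (R1).
No rule produces wynane, and it is not given. lamide would need marane, marol, and raxate (R3), but marol never forms.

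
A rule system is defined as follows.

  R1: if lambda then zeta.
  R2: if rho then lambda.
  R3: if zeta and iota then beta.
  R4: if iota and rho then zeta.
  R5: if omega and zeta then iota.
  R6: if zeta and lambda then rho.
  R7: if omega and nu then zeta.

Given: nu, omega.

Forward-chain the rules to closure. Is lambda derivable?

No

lambda would need rho (R2), but rho is never established.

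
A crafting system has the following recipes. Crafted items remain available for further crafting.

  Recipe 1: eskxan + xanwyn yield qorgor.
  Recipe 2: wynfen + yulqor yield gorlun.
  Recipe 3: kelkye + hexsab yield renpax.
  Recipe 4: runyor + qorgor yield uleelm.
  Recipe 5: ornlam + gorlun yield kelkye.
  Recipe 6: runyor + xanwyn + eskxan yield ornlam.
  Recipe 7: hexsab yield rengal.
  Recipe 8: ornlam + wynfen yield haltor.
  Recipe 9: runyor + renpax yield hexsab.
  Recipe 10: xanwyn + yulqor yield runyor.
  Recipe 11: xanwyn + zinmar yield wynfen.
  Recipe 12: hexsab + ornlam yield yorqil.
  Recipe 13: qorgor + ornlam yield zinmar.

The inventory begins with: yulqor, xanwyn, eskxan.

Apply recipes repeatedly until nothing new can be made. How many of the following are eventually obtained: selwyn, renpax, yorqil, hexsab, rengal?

No rule produces selwyn, and it is not given.
renpax would need kelkye and hexsab (Recipe 3), but hexsab is never obtained.
yorqil would need hexsab and ornlam (Recipe 12), but hexsab is never obtained.
hexsab would need runyor and renpax (Recipe 9), but renpax is never obtained.
rengal would need hexsab (Recipe 7), but hexsab is never obtained.
None of the 5 are reached.

0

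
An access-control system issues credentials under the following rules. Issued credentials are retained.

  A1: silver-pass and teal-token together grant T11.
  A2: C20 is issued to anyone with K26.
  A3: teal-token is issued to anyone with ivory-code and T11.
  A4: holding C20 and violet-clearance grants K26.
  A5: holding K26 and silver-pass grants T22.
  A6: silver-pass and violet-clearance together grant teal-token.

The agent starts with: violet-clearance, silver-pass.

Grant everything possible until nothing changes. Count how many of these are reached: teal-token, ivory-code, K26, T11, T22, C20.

Holding silver-pass and violet-clearance grants teal-token (A6).
Holding silver-pass and teal-token grants T11 (A1).
teal-token: reached.
No rule produces ivory-code, and it is not given.
K26 would need C20 and violet-clearance (A4), but C20 is never granted.
T11: reached.
T22 would need K26 and silver-pass (A5), but K26 is never granted.
C20 would need K26 (A2), but K26 is never granted.
Reached: teal-token and T11 — 2 of the 6.

2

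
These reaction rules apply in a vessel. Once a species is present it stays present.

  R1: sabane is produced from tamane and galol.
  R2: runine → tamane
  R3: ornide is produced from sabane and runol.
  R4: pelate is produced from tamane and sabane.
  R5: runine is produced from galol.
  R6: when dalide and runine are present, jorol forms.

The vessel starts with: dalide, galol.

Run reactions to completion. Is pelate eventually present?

Yes

galol present → runine forms (R5).
runine present → tamane forms (R2).
tamane and galol present → sabane forms (R1).
tamane and sabane present → pelate forms (R4).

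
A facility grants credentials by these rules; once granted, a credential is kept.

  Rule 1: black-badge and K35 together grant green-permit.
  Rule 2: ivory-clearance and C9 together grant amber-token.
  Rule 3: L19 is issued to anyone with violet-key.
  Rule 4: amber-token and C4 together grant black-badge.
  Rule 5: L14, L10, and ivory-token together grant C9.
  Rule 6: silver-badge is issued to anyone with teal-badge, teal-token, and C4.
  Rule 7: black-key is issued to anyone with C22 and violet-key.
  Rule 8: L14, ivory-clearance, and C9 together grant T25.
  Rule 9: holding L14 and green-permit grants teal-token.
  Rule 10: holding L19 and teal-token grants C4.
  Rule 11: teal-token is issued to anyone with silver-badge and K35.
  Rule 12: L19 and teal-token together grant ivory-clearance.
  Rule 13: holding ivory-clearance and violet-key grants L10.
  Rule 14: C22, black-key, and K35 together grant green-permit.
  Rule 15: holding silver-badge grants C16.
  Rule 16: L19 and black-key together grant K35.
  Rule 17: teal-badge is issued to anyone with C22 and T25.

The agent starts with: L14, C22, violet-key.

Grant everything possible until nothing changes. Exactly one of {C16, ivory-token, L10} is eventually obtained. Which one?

L10

Holding violet-key grants L19 (Rule 3).
Holding C22 and violet-key grants black-key (Rule 7).
Holding L19 and black-key grants K35 (Rule 16).
Holding C22, black-key, and K35 grants green-permit (Rule 14).
Holding L14 and green-permit grants teal-token (Rule 9).
Holding L19 and teal-token grants ivory-clearance (Rule 12).
Holding ivory-clearance and violet-key grants L10 (Rule 13).
No rule produces ivory-token, and it is not given. C16 would need silver-badge (Rule 15), but silver-badge is never granted.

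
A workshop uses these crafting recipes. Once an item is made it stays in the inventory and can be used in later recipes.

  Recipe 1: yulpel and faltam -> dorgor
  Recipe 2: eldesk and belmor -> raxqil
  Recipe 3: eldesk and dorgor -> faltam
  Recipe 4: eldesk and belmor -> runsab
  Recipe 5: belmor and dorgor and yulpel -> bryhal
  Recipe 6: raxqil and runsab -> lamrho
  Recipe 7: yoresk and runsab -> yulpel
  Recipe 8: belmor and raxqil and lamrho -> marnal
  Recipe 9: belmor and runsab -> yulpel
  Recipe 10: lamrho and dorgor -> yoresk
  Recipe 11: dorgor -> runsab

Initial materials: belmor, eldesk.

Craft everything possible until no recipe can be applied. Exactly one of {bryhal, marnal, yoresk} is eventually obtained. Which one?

marnal

eldesk and belmor -> runsab (Recipe 4).
eldesk and belmor -> raxqil (Recipe 2).
raxqil and runsab -> lamrho (Recipe 6).
Using Recipe 8, belmor, raxqil, and lamrho make marnal.
bryhal would need belmor, dorgor, and yulpel (Recipe 5), but dorgor is never obtained. yoresk would need lamrho and dorgor (Recipe 10), but dorgor is never obtained.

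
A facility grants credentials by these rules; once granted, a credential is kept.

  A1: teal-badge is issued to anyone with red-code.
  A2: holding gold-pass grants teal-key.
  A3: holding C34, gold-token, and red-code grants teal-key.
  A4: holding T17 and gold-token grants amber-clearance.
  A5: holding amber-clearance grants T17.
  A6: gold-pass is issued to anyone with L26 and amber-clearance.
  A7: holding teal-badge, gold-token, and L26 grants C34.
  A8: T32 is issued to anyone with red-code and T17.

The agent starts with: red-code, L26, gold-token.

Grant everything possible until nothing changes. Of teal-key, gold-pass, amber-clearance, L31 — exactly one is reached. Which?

teal-key

Holding red-code grants teal-badge (A1).
Holding teal-badge, gold-token, and L26 grants C34 (A7).
Holding C34, gold-token, and red-code grants teal-key (A3).
No rule produces L31, and it is not given. gold-pass would need L26 and amber-clearance (A6), but amber-clearance is never granted. amber-clearance would need T17 and gold-token (A4), but T17 is never granted.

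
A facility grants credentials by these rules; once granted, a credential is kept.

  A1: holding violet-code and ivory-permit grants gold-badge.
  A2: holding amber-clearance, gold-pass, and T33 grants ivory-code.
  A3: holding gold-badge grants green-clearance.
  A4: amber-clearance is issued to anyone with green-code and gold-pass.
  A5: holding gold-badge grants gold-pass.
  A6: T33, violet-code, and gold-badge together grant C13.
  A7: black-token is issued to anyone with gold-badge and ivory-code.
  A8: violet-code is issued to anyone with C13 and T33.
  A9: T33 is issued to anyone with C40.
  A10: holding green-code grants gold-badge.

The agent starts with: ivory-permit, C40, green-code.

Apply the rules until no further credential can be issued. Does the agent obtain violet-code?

violet-code would need C13 and T33 (A8), but C13 is never granted.

No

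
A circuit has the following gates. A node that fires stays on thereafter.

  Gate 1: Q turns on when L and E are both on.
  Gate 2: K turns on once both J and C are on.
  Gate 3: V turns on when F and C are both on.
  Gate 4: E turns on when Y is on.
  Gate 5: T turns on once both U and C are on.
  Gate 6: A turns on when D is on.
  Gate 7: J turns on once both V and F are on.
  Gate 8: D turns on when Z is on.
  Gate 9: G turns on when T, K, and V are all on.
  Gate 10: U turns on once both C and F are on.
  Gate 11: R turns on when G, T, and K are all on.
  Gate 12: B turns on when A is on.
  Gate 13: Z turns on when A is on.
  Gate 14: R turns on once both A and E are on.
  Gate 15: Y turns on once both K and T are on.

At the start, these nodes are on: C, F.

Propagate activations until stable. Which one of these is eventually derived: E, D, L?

E

C and F are on, so U turns on (Gate 10).
F and C are on, so V turns on (Gate 3).
U and C are on, so T turns on (Gate 5).
V and F are on, so J turns on (Gate 7).
J and C are on, so K turns on (Gate 2).
Gate 15: K and T on → Y on.
Y is on, so E turns on (Gate 4).
D would need Z (Gate 8), but Z never turns on. No rule produces L, and it is not given.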